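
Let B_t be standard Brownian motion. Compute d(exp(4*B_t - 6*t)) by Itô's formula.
d(exp(4*B_t - 6*t)) = (2*exp(4*B_t - 6*t)) dt + (4*exp(4*B_t - 6*t)) dB_t

Itô's formula for f(t, x): d f(t, B_t) = (f_t + (1/2) f_xx) dt + f_x dB_t. Compute partials of f(t, x) = exp(-6*t + 4*x):
  f_t(t,x)  = -6*exp(-6*t + 4*x)
  f_x(t,x)  = 4*exp(-6*t + 4*x)
  f_xx(t,x) = 16*exp(-6*t + 4*x)
Assemble drift = f_t + (1/2) f_xx = 2*exp(-6*t + 4*x) and diffusion = f_x = 4*exp(-6*t + 4*x). Substituting x = B_t:
  d(exp(4*B_t - 6*t)) = (2*exp(4*B_t - 6*t)) dt + (4*exp(4*B_t - 6*t)) dB_t.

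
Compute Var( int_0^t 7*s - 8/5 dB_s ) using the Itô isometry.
Var = t*(1225*t^2 - 840*t + 192)/75

The Itô integral of a deterministic integrand f(s) has mean 0 because each increment f(s) * (B_{s+ds} - B_s) has mean 0. By the Itô isometry:
  Var( int_0^t f(s) dB_s ) = E[ (int_0^t f(s) dB_s)^2 ] = int_0^t f(s)^2 ds.
Here f(s) = 7*s - 8/5, so f(s)^2 = (35*s - 8)^2/25. Integrate:
  int_0^t ((35*s - 8)^2/25) ds = t*(1225*t^2 - 840*t + 192)/75.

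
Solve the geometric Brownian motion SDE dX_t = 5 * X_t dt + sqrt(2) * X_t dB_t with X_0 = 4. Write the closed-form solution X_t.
X_t = 4 * exp((4) * t + (sqrt(2)) * B_t)

For GBM dX = mu X dt + sigma X dB with X_0 = x_0, apply Itô to Y = log X: dY = (mu - sigma^2/2) dt + sigma dB, so Y_t = log(x_0) + (mu - sigma^2/2) t + sigma B_t and hence X_t = x_0 * exp((mu - sigma^2/2) t + sigma B_t).
With mu = 5, sigma = sqrt(2), x_0 = 4, this gives:
  X_t = 4 * exp((4) * t + (sqrt(2)) * B_t).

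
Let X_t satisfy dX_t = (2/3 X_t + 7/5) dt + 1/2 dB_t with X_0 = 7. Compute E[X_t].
E[X_t] = 91*exp(2*t/3)/10 - 21/10

Taking expectations and using E[dB_t] = 0, the mean m(t) = E[X_t] satisfies the ODE m'(t) = a m(t) + b with m(0) = x_0. With a = 2/3, b = 7/5, x_0 = 7, the solution is
  m(t) = x_0 * exp(a t) + (b/a) * (exp(a t) - 1)
       = 7 * exp((2/3) t) + ((7/5)/(2/3)) * (exp((2/3) t) - 1)
       = 91*exp(2*t/3)/10 - 21/10.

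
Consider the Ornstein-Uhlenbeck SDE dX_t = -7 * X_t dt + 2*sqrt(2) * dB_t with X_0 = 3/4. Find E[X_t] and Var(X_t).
E[X_t] = 3*exp(-7*t)/4; Var(X_t) = 4/7 - 4*exp(-14*t)/7

The OU SDE dX = -theta X dt + sigma dB admits the integrating factor exp(theta t): d(exp(theta t) X_t) = sigma exp(theta t) dB_t. Integrating from 0 to t:
  X_t = x_0 * exp(-theta t) + sigma * int_0^t exp(-theta (t-s)) dB_s.
The Itô integral has mean 0 and (by the Itô isometry) variance sigma^2 * int_0^t exp(-2 theta (t - s)) ds = sigma^2 * (1 - exp(-2 theta t)) / (2 theta).
With theta = 7, sigma = 2*sqrt(2), x_0 = 3/4:
  E[X_t] = 3/4 * exp(-7 t) = 3*exp(-7*t)/4
  Var(X_t) = (2*sqrt(2))^2 * (1 - exp(-2*7 t)) / (2 * 7) = 4/7 - 4*exp(-14*t)/7.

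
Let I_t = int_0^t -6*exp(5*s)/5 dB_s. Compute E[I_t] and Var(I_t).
E[I_t] = 0; Var(I_t) = 18*exp(10*t)/125 - 18/125

The Itô integral of a deterministic integrand f(s) has mean 0 because each increment f(s) * (B_{s+ds} - B_s) has mean 0. By the Itô isometry:
  Var( int_0^t f(s) dB_s ) = E[ (int_0^t f(s) dB_s)^2 ] = int_0^t f(s)^2 ds.
Here f(s) = -6*exp(5*s)/5, so f(s)^2 = 36*exp(10*s)/25. Integrate:
  int_0^t (36*exp(10*s)/25) ds = 18*exp(10*t)/125 - 18/125.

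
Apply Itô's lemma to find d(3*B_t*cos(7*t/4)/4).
d(3*B_t*cos(7*t/4)/4) = (-21*B_t*sin(7*t/4)/16) dt + (3*cos(7*t/4)/4) dB_t

Itô's formula for f(t, x): d f(t, B_t) = (f_t + (1/2) f_xx) dt + f_x dB_t. Compute partials of f(t, x) = 3*x*cos(7*t/4)/4:
  f_t(t,x)  = -21*x*sin(7*t/4)/16
  f_x(t,x)  = 3*cos(7*t/4)/4
  f_xx(t,x) = 0
Assemble drift = f_t + (1/2) f_xx = -21*x*sin(7*t/4)/16 and diffusion = f_x = 3*cos(7*t/4)/4. Substituting x = B_t:
  d(3*B_t*cos(7*t/4)/4) = (-21*B_t*sin(7*t/4)/16) dt + (3*cos(7*t/4)/4) dB_t.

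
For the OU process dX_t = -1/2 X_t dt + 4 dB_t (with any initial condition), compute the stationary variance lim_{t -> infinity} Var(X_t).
lim Var(X_t) = 16

The OU SDE dX = -theta X dt + sigma dB admits the integrating factor exp(theta t): d(exp(theta t) X_t) = sigma exp(theta t) dB_t. Integrating from 0 to t gives X_t = x_0 * exp(-theta t) + sigma * int_0^t exp(-theta (t-s)) dB_s for any initial x_0. The Itô integral has variance (by the Itô isometry) sigma^2 * int_0^t exp(-2 theta (t - s)) ds = sigma^2 * (1 - exp(-2 theta t)) / (2 theta), independent of x_0.
With theta = 1/2, sigma = 4:
  Var(X_t) = (4)^2 * (1 - exp(-2*1/2 t)) / (2 * 1/2) = 16 - 16*exp(-t).
As t -> infinity, exp(-2*1/2 t) -> 0, so the stationary variance is sigma^2 / (2 theta) = 16.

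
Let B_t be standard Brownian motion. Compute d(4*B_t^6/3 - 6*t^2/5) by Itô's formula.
d(4*B_t^6/3 - 6*t^2/5) = (20*B_t^4 - 12*t/5) dt + (8*B_t^5) dB_t

Itô's formula for f(t, x): d f(t, B_t) = (f_t + (1/2) f_xx) dt + f_x dB_t. Compute partials of f(t, x) = -6*t^2/5 + 4*x^6/3:
  f_t(t,x)  = -12*t/5
  f_x(t,x)  = 8*x^5
  f_xx(t,x) = 40*x^4
Assemble drift = f_t + (1/2) f_xx = -12*t/5 + 20*x^4 and diffusion = f_x = 8*x^5. Substituting x = B_t:
  d(4*B_t^6/3 - 6*t^2/5) = (20*B_t^4 - 12*t/5) dt + (8*B_t^5) dB_t.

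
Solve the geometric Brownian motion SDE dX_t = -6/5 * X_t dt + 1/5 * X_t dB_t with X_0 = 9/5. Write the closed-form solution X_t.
X_t = 9/5 * exp((-61/50) * t + (1/5) * B_t)

For GBM dX = mu X dt + sigma X dB with X_0 = x_0, apply Itô to Y = log X: dY = (mu - sigma^2/2) dt + sigma dB, so Y_t = log(x_0) + (mu - sigma^2/2) t + sigma B_t and hence X_t = x_0 * exp((mu - sigma^2/2) t + sigma B_t).
With mu = -6/5, sigma = 1/5, x_0 = 9/5, this gives:
  X_t = 9/5 * exp((-61/50) * t + (1/5) * B_t).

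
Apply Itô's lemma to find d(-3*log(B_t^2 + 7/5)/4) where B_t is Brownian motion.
d(-3*log(B_t^2 + 7/5)/4) = (15*(5*B_t^2 - 7)/(4*(5*B_t^2 + 7)^2)) dt + (-15*B_t/(10*B_t^2 + 14)) dB_t

Itô's formula for f(B_t) gives d f(B_t) = f'(B_t) dB_t + (1/2) f''(B_t) dt. Compute derivatives of f(x) = -3*log(x^2 + 7/5)/4:
  f'(x)  = -15*x/(10*x^2 + 14)
  f''(x) = 15*(5*x^2 - 7)/(2*(5*x^2 + 7)^2)
Substitute x = B_t and multiply the f'' term by 1/2:
  drift     = (1/2) * (15*(5*x^2 - 7)/(2*(5*x^2 + 7)^2)) evaluated at B_t = 15*(5*B_t^2 - 7)/(4*(5*B_t^2 + 7)^2)
  diffusion = (-15*x/(10*x^2 + 14)) evaluated at B_t = -15*B_t/(10*B_t^2 + 14)
Therefore d(-3*log(B_t^2 + 7/5)/4) = (15*(5*B_t^2 - 7)/(4*(5*B_t^2 + 7)^2)) dt + (-15*B_t/(10*B_t^2 + 14)) dB_t.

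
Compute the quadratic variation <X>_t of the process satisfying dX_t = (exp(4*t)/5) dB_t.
<X>_t = exp(8*t)/200 - 1/200

For an Itô process dX_t = a(t) dt + b(t) dB_t, the quadratic variation is <X>_t = int_0^t b(s)^2 ds (the drift term does not contribute). Here b(s) = exp(4*s)/5, so
  b(s)^2 = exp(8*s)/25.
Integrating from 0 to t:
  <X>_t = int_0^t (exp(8*s)/25) ds = exp(8*t)/200 - 1/200.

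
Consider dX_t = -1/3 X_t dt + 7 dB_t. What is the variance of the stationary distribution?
lim Var(X_t) = 147/2

The OU SDE dX = -theta X dt + sigma dB admits the integrating factor exp(theta t): d(exp(theta t) X_t) = sigma exp(theta t) dB_t. Integrating from 0 to t gives X_t = x_0 * exp(-theta t) + sigma * int_0^t exp(-theta (t-s)) dB_s for any initial x_0. The Itô integral has variance (by the Itô isometry) sigma^2 * int_0^t exp(-2 theta (t - s)) ds = sigma^2 * (1 - exp(-2 theta t)) / (2 theta), independent of x_0.
With theta = 1/3, sigma = 7:
  Var(X_t) = (7)^2 * (1 - exp(-2*1/3 t)) / (2 * 1/3) = 147/2 - 147*exp(-2*t/3)/2.
As t -> infinity, exp(-2*1/3 t) -> 0, so the stationary variance is sigma^2 / (2 theta) = 147/2.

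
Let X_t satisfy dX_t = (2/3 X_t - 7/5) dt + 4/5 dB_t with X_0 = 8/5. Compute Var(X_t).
Var(X_t) = 12*exp(4*t/3)/25 - 12/25

The variance V(t) = Var(X_t) satisfies V'(t) = 2 a V(t) + c^2 with V(0) = 0 (drift coefficient is linear in X, diffusion is constant). With a = 2/3, c = 4/5, the solution is
  V(t) = (c^2 / (2 a)) * (exp(2 a t) - 1)
       = ((4/5)^2 / (2*(2/3))) * (exp((4/3) t) - 1)
       = 12*exp(4*t/3)/25 - 12/25.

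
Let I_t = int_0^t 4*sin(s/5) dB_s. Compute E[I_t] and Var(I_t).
E[I_t] = 0; Var(I_t) = 8*t - 20*sin(2*t/5)

The Itô integral of a deterministic integrand f(s) has mean 0 because each increment f(s) * (B_{s+ds} - B_s) has mean 0. By the Itô isometry:
  Var( int_0^t f(s) dB_s ) = E[ (int_0^t f(s) dB_s)^2 ] = int_0^t f(s)^2 ds.
Here f(s) = 4*sin(s/5), so f(s)^2 = 16*sin(s/5)^2. Integrate:
  int_0^t (16*sin(s/5)^2) ds = 8*t - 20*sin(2*t/5).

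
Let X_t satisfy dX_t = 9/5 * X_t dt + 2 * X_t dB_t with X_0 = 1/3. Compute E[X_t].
E[X_t] = exp(9*t/5)/3

For GBM dX = mu X dt + sigma X dB with X_0 = x_0, apply Itô to Y = log X: dY = (mu - sigma^2/2) dt + sigma dB, so Y_t = log(x_0) + (mu - sigma^2/2) t + sigma B_t and hence X_t = x_0 * exp((mu - sigma^2/2) t + sigma B_t).
With mu = 9/5, sigma = 2, x_0 = 1/3, this gives:
  X_t = 1/3 * exp((-1/5) * t + (2) * B_t).
Since sigma*B_t ~ Normal(0, sigma^2 t), E[exp(sigma*B_t)] = exp(sigma^2 t / 2); so E[X_t] = x_0 * exp((mu - sigma^2/2) t) * exp(sigma^2 t / 2) = x_0 * exp(mu t) = exp(9*t/5)/3.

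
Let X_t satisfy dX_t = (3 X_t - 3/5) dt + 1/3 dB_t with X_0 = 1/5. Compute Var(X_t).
Var(X_t) = exp(6*t)/54 - 1/54

The variance V(t) = Var(X_t) satisfies V'(t) = 2 a V(t) + c^2 with V(0) = 0 (drift coefficient is linear in X, diffusion is constant). With a = 3, c = 1/3, the solution is
  V(t) = (c^2 / (2 a)) * (exp(2 a t) - 1)
       = ((1/3)^2 / (2*3)) * (exp(6 t) - 1)
       = exp(6*t)/54 - 1/54.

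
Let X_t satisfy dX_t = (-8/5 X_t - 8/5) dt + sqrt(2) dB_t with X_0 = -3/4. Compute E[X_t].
E[X_t] = -1 + exp(-8*t/5)/4

Taking expectations and using E[dB_t] = 0, the mean m(t) = E[X_t] satisfies the ODE m'(t) = a m(t) + b with m(0) = x_0. With a = -8/5, b = -8/5, x_0 = -3/4, the solution is
  m(t) = x_0 * exp(a t) + (b/a) * (exp(a t) - 1)
       = (-3/4) * exp((-8/5) t) + ((-8/5)/(-8/5)) * (exp((-8/5) t) - 1)
       = -1 + exp(-8*t/5)/4.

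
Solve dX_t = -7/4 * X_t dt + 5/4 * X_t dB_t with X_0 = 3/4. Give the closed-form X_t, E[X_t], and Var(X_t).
X_t = 3/4 * exp((-81/32) t + (5/4) B_t); E[X_t] = 3*exp(-7*t/4)/4; Var(X_t) = (9*exp(25*t/16) - 9)*exp(-7*t/2)/16

For GBM dX = mu X dt + sigma X dB with X_0 = x_0, apply Itô to Y = log X: dY = (mu - sigma^2/2) dt + sigma dB, so Y_t = log(x_0) + (mu - sigma^2/2) t + sigma B_t and hence X_t = x_0 * exp((mu - sigma^2/2) t + sigma B_t).
With mu = -7/4, sigma = 5/4, x_0 = 3/4, this gives:
  X_t = 3/4 * exp((-81/32) * t + (5/4) * B_t).
Since sigma*B_t ~ Normal(0, sigma^2 t), E[exp(sigma*B_t)] = exp(sigma^2 t / 2); so E[X_t] = x_0 * exp((mu - sigma^2/2) t) * exp(sigma^2 t / 2) = x_0 * exp(mu t) = 3*exp(-7*t/4)/4.
Var(X_t) = E[X_t^2] - (E[X_t])^2 = x_0^2 * exp(2 mu t) * (exp(sigma^2 t) - 1) = (9*exp(25*t/16) - 9)*exp(-7*t/2)/16.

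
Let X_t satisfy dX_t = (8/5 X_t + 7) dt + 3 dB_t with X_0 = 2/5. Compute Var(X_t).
Var(X_t) = 45*exp(16*t/5)/16 - 45/16

The variance V(t) = Var(X_t) satisfies V'(t) = 2 a V(t) + c^2 with V(0) = 0 (drift coefficient is linear in X, diffusion is constant). With a = 8/5, c = 3, the solution is
  V(t) = (c^2 / (2 a)) * (exp(2 a t) - 1)
       = (3^2 / (2*(8/5))) * (exp((16/5) t) - 1)
       = 45*exp(16*t/5)/16 - 45/16.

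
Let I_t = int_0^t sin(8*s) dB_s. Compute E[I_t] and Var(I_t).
E[I_t] = 0; Var(I_t) = t/2 - sin(8*t)*cos(8*t)/16

The Itô integral of a deterministic integrand f(s) has mean 0 because each increment f(s) * (B_{s+ds} - B_s) has mean 0. By the Itô isometry:
  Var( int_0^t f(s) dB_s ) = E[ (int_0^t f(s) dB_s)^2 ] = int_0^t f(s)^2 ds.
Here f(s) = sin(8*s), so f(s)^2 = sin(8*s)^2. Integrate:
  int_0^t (sin(8*s)^2) ds = t/2 - sin(8*t)*cos(8*t)/16.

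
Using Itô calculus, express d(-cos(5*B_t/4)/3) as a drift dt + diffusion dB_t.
d(-cos(5*B_t/4)/3) = (25*cos(5*B_t/4)/96) dt + (5*sin(5*B_t/4)/12) dB_t

Itô's formula for f(B_t) gives d f(B_t) = f'(B_t) dB_t + (1/2) f''(B_t) dt. Compute derivatives of f(x) = -cos(5*x/4)/3:
  f'(x)  = 5*sin(5*x/4)/12
  f''(x) = 25*cos(5*x/4)/48
Substitute x = B_t and multiply the f'' term by 1/2:
  drift     = (1/2) * (25*cos(5*x/4)/48) evaluated at B_t = 25*cos(5*B_t/4)/96
  diffusion = (5*sin(5*x/4)/12) evaluated at B_t = 5*sin(5*B_t/4)/12
Therefore d(-cos(5*B_t/4)/3) = (25*cos(5*B_t/4)/96) dt + (5*sin(5*B_t/4)/12) dB_t.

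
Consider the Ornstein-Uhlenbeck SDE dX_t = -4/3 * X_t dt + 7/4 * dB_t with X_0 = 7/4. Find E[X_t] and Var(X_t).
E[X_t] = 7*exp(-4*t/3)/4; Var(X_t) = 147/128 - 147*exp(-8*t/3)/128

The OU SDE dX = -theta X dt + sigma dB admits the integrating factor exp(theta t): d(exp(theta t) X_t) = sigma exp(theta t) dB_t. Integrating from 0 to t:
  X_t = x_0 * exp(-theta t) + sigma * int_0^t exp(-theta (t-s)) dB_s.
The Itô integral has mean 0 and (by the Itô isometry) variance sigma^2 * int_0^t exp(-2 theta (t - s)) ds = sigma^2 * (1 - exp(-2 theta t)) / (2 theta).
With theta = 4/3, sigma = 7/4, x_0 = 7/4:
  E[X_t] = 7/4 * exp(-4/3 t) = 7*exp(-4*t/3)/4
  Var(X_t) = (7/4)^2 * (1 - exp(-2*4/3 t)) / (2 * 4/3) = 147/128 - 147*exp(-8*t/3)/128.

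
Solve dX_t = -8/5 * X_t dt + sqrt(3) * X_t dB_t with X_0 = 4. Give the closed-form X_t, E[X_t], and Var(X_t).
X_t = 4 * exp((-31/10) t + (sqrt(3)) B_t); E[X_t] = 4*exp(-8*t/5); Var(X_t) = (16*exp(3*t) - 16)*exp(-16*t/5)

For GBM dX = mu X dt + sigma X dB with X_0 = x_0, apply Itô to Y = log X: dY = (mu - sigma^2/2) dt + sigma dB, so Y_t = log(x_0) + (mu - sigma^2/2) t + sigma B_t and hence X_t = x_0 * exp((mu - sigma^2/2) t + sigma B_t).
With mu = -8/5, sigma = sqrt(3), x_0 = 4, this gives:
  X_t = 4 * exp((-31/10) * t + (sqrt(3)) * B_t).
Since sigma*B_t ~ Normal(0, sigma^2 t), E[exp(sigma*B_t)] = exp(sigma^2 t / 2); so E[X_t] = x_0 * exp((mu - sigma^2/2) t) * exp(sigma^2 t / 2) = x_0 * exp(mu t) = 4*exp(-8*t/5).
Var(X_t) = E[X_t^2] - (E[X_t])^2 = x_0^2 * exp(2 mu t) * (exp(sigma^2 t) - 1) = (16*exp(3*t) - 16)*exp(-16*t/5).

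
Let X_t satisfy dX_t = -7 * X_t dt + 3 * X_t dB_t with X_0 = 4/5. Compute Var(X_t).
Var(X_t) = (16*exp(9*t) - 16)*exp(-14*t)/25

For GBM dX = mu X dt + sigma X dB with X_0 = x_0, apply Itô to Y = log X: dY = (mu - sigma^2/2) dt + sigma dB, so Y_t = log(x_0) + (mu - sigma^2/2) t + sigma B_t and hence X_t = x_0 * exp((mu - sigma^2/2) t + sigma B_t).
With mu = -7, sigma = 3, x_0 = 4/5, this gives:
  X_t = 4/5 * exp((-23/2) * t + (3) * B_t).
Since sigma*B_t ~ Normal(0, sigma^2 t), E[exp(sigma*B_t)] = exp(sigma^2 t / 2); so E[X_t] = x_0 * exp((mu - sigma^2/2) t) * exp(sigma^2 t / 2) = x_0 * exp(mu t) = 4*exp(-7*t)/5.
Var(X_t) = E[X_t^2] - (E[X_t])^2 = x_0^2 * exp(2 mu t) * (exp(sigma^2 t) - 1) = (16*exp(9*t) - 16)*exp(-14*t)/25.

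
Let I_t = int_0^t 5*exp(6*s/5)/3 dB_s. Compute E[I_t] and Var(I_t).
E[I_t] = 0; Var(I_t) = 125*exp(12*t/5)/108 - 125/108

The Itô integral of a deterministic integrand f(s) has mean 0 because each increment f(s) * (B_{s+ds} - B_s) has mean 0. By the Itô isometry:
  Var( int_0^t f(s) dB_s ) = E[ (int_0^t f(s) dB_s)^2 ] = int_0^t f(s)^2 ds.
Here f(s) = 5*exp(6*s/5)/3, so f(s)^2 = 25*exp(12*s/5)/9. Integrate:
  int_0^t (25*exp(12*s/5)/9) ds = 125*exp(12*t/5)/108 - 125/108.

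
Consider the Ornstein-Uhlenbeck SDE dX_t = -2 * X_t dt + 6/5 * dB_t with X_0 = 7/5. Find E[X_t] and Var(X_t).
E[X_t] = 7*exp(-2*t)/5; Var(X_t) = 9/25 - 9*exp(-4*t)/25

The OU SDE dX = -theta X dt + sigma dB admits the integrating factor exp(theta t): d(exp(theta t) X_t) = sigma exp(theta t) dB_t. Integrating from 0 to t:
  X_t = x_0 * exp(-theta t) + sigma * int_0^t exp(-theta (t-s)) dB_s.
The Itô integral has mean 0 and (by the Itô isometry) variance sigma^2 * int_0^t exp(-2 theta (t - s)) ds = sigma^2 * (1 - exp(-2 theta t)) / (2 theta).
With theta = 2, sigma = 6/5, x_0 = 7/5:
  E[X_t] = 7/5 * exp(-2 t) = 7*exp(-2*t)/5
  Var(X_t) = (6/5)^2 * (1 - exp(-2*2 t)) / (2 * 2) = 9/25 - 9*exp(-4*t)/25.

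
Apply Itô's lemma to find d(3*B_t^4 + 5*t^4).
d(3*B_t^4 + 5*t^4) = (18*B_t^2 + 20*t^3) dt + (12*B_t^3) dB_t

Itô's formula for f(t, x): d f(t, B_t) = (f_t + (1/2) f_xx) dt + f_x dB_t. Compute partials of f(t, x) = 5*t^4 + 3*x^4:
  f_t(t,x)  = 20*t^3
  f_x(t,x)  = 12*x^3
  f_xx(t,x) = 36*x^2
Assemble drift = f_t + (1/2) f_xx = 20*t^3 + 18*x^2 and diffusion = f_x = 12*x^3. Substituting x = B_t:
  d(3*B_t^4 + 5*t^4) = (18*B_t^2 + 20*t^3) dt + (12*B_t^3) dB_t.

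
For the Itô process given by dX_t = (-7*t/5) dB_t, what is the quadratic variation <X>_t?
<X>_t = 49*t^3/75

For an Itô process dX_t = a(t) dt + b(t) dB_t, the quadratic variation is <X>_t = int_0^t b(s)^2 ds (the drift term does not contribute). Here b(s) = -7*s/5, so
  b(s)^2 = 49*s^2/25.
Integrating from 0 to t:
  <X>_t = int_0^t (49*s^2/25) ds = 49*t^3/75.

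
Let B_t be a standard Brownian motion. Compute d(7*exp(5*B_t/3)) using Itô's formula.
d(7*exp(5*B_t/3)) = (175*exp(5*B_t/3)/18) dt + (35*exp(5*B_t/3)/3) dB_t

Itô's formula for f(B_t) gives d f(B_t) = f'(B_t) dB_t + (1/2) f''(B_t) dt. Compute derivatives of f(x) = 7*exp(5*x/3):
  f'(x)  = 35*exp(5*x/3)/3
  f''(x) = 175*exp(5*x/3)/9
Substitute x = B_t and multiply the f'' term by 1/2:
  drift     = (1/2) * (175*exp(5*x/3)/9) evaluated at B_t = 175*exp(5*B_t/3)/18
  diffusion = (35*exp(5*x/3)/3) evaluated at B_t = 35*exp(5*B_t/3)/3
Therefore d(7*exp(5*B_t/3)) = (175*exp(5*B_t/3)/18) dt + (35*exp(5*B_t/3)/3) dB_t.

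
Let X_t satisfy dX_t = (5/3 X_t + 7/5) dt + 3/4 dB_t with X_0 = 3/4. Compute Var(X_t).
Var(X_t) = 27*exp(10*t/3)/160 - 27/160

The variance V(t) = Var(X_t) satisfies V'(t) = 2 a V(t) + c^2 with V(0) = 0 (drift coefficient is linear in X, diffusion is constant). With a = 5/3, c = 3/4, the solution is
  V(t) = (c^2 / (2 a)) * (exp(2 a t) - 1)
       = ((3/4)^2 / (2*(5/3))) * (exp((10/3) t) - 1)
       = 27*exp(10*t/3)/160 - 27/160.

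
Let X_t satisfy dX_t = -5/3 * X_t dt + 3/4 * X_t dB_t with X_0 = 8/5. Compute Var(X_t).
Var(X_t) = (64*exp(9*t/16) - 64)*exp(-10*t/3)/25

For GBM dX = mu X dt + sigma X dB with X_0 = x_0, apply Itô to Y = log X: dY = (mu - sigma^2/2) dt + sigma dB, so Y_t = log(x_0) + (mu - sigma^2/2) t + sigma B_t and hence X_t = x_0 * exp((mu - sigma^2/2) t + sigma B_t).
With mu = -5/3, sigma = 3/4, x_0 = 8/5, this gives:
  X_t = 8/5 * exp((-187/96) * t + (3/4) * B_t).
Since sigma*B_t ~ Normal(0, sigma^2 t), E[exp(sigma*B_t)] = exp(sigma^2 t / 2); so E[X_t] = x_0 * exp((mu - sigma^2/2) t) * exp(sigma^2 t / 2) = x_0 * exp(mu t) = 8*exp(-5*t/3)/5.
Var(X_t) = E[X_t^2] - (E[X_t])^2 = x_0^2 * exp(2 mu t) * (exp(sigma^2 t) - 1) = (64*exp(9*t/16) - 64)*exp(-10*t/3)/25.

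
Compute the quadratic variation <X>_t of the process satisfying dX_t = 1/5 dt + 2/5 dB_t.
<X>_t = 4*t/25

For an Itô process dX_t = a(t) dt + b(t) dB_t, the quadratic variation is <X>_t = int_0^t b(s)^2 ds (the drift term does not contribute). Here b(s) = 2/5, so
  b(s)^2 = 4/25.
Integrating from 0 to t:
  <X>_t = int_0^t (4/25) ds = 4*t/25.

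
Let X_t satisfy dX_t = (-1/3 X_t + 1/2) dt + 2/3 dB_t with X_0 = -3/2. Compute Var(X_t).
Var(X_t) = 2/3 - 2*exp(-2*t/3)/3

The variance V(t) = Var(X_t) satisfies V'(t) = 2 a V(t) + c^2 with V(0) = 0 (drift coefficient is linear in X, diffusion is constant). With a = -1/3, c = 2/3, the solution is
  V(t) = (c^2 / (2 a)) * (exp(2 a t) - 1)
       = ((2/3)^2 / (2*(-1/3))) * (exp((-2/3) t) - 1)
       = 2/3 - 2*exp(-2*t/3)/3.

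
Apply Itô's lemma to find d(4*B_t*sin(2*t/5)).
d(4*B_t*sin(2*t/5)) = (8*B_t*cos(2*t/5)/5) dt + (4*sin(2*t/5)) dB_t

Itô's formula for f(t, x): d f(t, B_t) = (f_t + (1/2) f_xx) dt + f_x dB_t. Compute partials of f(t, x) = 4*x*sin(2*t/5):
  f_t(t,x)  = 8*x*cos(2*t/5)/5
  f_x(t,x)  = 4*sin(2*t/5)
  f_xx(t,x) = 0
Assemble drift = f_t + (1/2) f_xx = 8*x*cos(2*t/5)/5 and diffusion = f_x = 4*sin(2*t/5). Substituting x = B_t:
  d(4*B_t*sin(2*t/5)) = (8*B_t*cos(2*t/5)/5) dt + (4*sin(2*t/5)) dB_t.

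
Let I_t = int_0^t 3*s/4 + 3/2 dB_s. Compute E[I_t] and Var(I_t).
E[I_t] = 0; Var(I_t) = 3*t*(t^2 + 6*t + 12)/16

The Itô integral of a deterministic integrand f(s) has mean 0 because each increment f(s) * (B_{s+ds} - B_s) has mean 0. By the Itô isometry:
  Var( int_0^t f(s) dB_s ) = E[ (int_0^t f(s) dB_s)^2 ] = int_0^t f(s)^2 ds.
Here f(s) = 3*s/4 + 3/2, so f(s)^2 = 9*(s + 2)^2/16. Integrate:
  int_0^t (9*(s + 2)^2/16) ds = 3*t*(t^2 + 6*t + 12)/16.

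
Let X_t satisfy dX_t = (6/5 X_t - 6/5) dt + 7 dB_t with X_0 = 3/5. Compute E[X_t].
E[X_t] = 1 - 2*exp(6*t/5)/5

Taking expectations and using E[dB_t] = 0, the mean m(t) = E[X_t] satisfies the ODE m'(t) = a m(t) + b with m(0) = x_0. With a = 6/5, b = -6/5, x_0 = 3/5, the solution is
  m(t) = x_0 * exp(a t) + (b/a) * (exp(a t) - 1)
       = (3/5) * exp((6/5) t) + ((-6/5)/(6/5)) * (exp((6/5) t) - 1)
       = 1 - 2*exp(6*t/5)/5.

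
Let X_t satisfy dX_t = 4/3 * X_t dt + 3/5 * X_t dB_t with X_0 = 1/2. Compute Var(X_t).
Var(X_t) = (exp(9*t/25) - 1)*exp(8*t/3)/4

For GBM dX = mu X dt + sigma X dB with X_0 = x_0, apply Itô to Y = log X: dY = (mu - sigma^2/2) dt + sigma dB, so Y_t = log(x_0) + (mu - sigma^2/2) t + sigma B_t and hence X_t = x_0 * exp((mu - sigma^2/2) t + sigma B_t).
With mu = 4/3, sigma = 3/5, x_0 = 1/2, this gives:
  X_t = 1/2 * exp((173/150) * t + (3/5) * B_t).
Since sigma*B_t ~ Normal(0, sigma^2 t), E[exp(sigma*B_t)] = exp(sigma^2 t / 2); so E[X_t] = x_0 * exp((mu - sigma^2/2) t) * exp(sigma^2 t / 2) = x_0 * exp(mu t) = exp(4*t/3)/2.
Var(X_t) = E[X_t^2] - (E[X_t])^2 = x_0^2 * exp(2 mu t) * (exp(sigma^2 t) - 1) = (exp(9*t/25) - 1)*exp(8*t/3)/4.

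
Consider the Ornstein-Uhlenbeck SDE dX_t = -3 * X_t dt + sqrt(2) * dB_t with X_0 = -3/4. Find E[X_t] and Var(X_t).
E[X_t] = -3*exp(-3*t)/4; Var(X_t) = 1/3 - exp(-6*t)/3

The OU SDE dX = -theta X dt + sigma dB admits the integrating factor exp(theta t): d(exp(theta t) X_t) = sigma exp(theta t) dB_t. Integrating from 0 to t:
  X_t = x_0 * exp(-theta t) + sigma * int_0^t exp(-theta (t-s)) dB_s.
The Itô integral has mean 0 and (by the Itô isometry) variance sigma^2 * int_0^t exp(-2 theta (t - s)) ds = sigma^2 * (1 - exp(-2 theta t)) / (2 theta).
With theta = 3, sigma = sqrt(2), x_0 = -3/4:
  E[X_t] = -3/4 * exp(-3 t) = -3*exp(-3*t)/4
  Var(X_t) = (sqrt(2))^2 * (1 - exp(-2*3 t)) / (2 * 3) = 1/3 - exp(-6*t)/3.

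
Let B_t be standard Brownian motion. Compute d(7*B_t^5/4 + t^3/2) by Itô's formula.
d(7*B_t^5/4 + t^3/2) = (35*B_t^3/2 + 3*t^2/2) dt + (35*B_t^4/4) dB_t

Itô's formula for f(t, x): d f(t, B_t) = (f_t + (1/2) f_xx) dt + f_x dB_t. Compute partials of f(t, x) = t^3/2 + 7*x^5/4:
  f_t(t,x)  = 3*t^2/2
  f_x(t,x)  = 35*x^4/4
  f_xx(t,x) = 35*x^3
Assemble drift = f_t + (1/2) f_xx = 3*t^2/2 + 35*x^3/2 and diffusion = f_x = 35*x^4/4. Substituting x = B_t:
  d(7*B_t^5/4 + t^3/2) = (35*B_t^3/2 + 3*t^2/2) dt + (35*B_t^4/4) dB_t.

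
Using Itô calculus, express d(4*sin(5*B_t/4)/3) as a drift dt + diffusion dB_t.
d(4*sin(5*B_t/4)/3) = (-25*sin(5*B_t/4)/24) dt + (5*cos(5*B_t/4)/3) dB_t

Itô's formula for f(B_t) gives d f(B_t) = f'(B_t) dB_t + (1/2) f''(B_t) dt. Compute derivatives of f(x) = 4*sin(5*x/4)/3:
  f'(x)  = 5*cos(5*x/4)/3
  f''(x) = -25*sin(5*x/4)/12
Substitute x = B_t and multiply the f'' term by 1/2:
  drift     = (1/2) * (-25*sin(5*x/4)/12) evaluated at B_t = -25*sin(5*B_t/4)/24
  diffusion = (5*cos(5*x/4)/3) evaluated at B_t = 5*cos(5*B_t/4)/3
Therefore d(4*sin(5*B_t/4)/3) = (-25*sin(5*B_t/4)/24) dt + (5*cos(5*B_t/4)/3) dB_t.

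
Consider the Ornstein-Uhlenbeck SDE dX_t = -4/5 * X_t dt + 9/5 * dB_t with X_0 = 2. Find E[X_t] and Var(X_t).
E[X_t] = 2*exp(-4*t/5); Var(X_t) = 81/40 - 81*exp(-8*t/5)/40

The OU SDE dX = -theta X dt + sigma dB admits the integrating factor exp(theta t): d(exp(theta t) X_t) = sigma exp(theta t) dB_t. Integrating from 0 to t:
  X_t = x_0 * exp(-theta t) + sigma * int_0^t exp(-theta (t-s)) dB_s.
The Itô integral has mean 0 and (by the Itô isometry) variance sigma^2 * int_0^t exp(-2 theta (t - s)) ds = sigma^2 * (1 - exp(-2 theta t)) / (2 theta).
With theta = 4/5, sigma = 9/5, x_0 = 2:
  E[X_t] = 2 * exp(-4/5 t) = 2*exp(-4*t/5)
  Var(X_t) = (9/5)^2 * (1 - exp(-2*4/5 t)) / (2 * 4/5) = 81/40 - 81*exp(-8*t/5)/40.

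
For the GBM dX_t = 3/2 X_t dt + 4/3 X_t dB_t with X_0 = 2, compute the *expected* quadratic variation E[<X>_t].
E[<X>_t] = 64*exp(43*t/9)/43 - 64/43

<X>_t = int_0^t ((4/3) * X_s)^2 ds. Taking expectation inside the integral: E[<X>_t] = (4/3)^2 * int_0^t E[X_s^2] ds. For GBM, E[X_s^2] = x_0^2 * exp((2 mu + sigma^2) s). Integrating:
  E[<X>_t] = (4/3)^2 * 2^2 * (exp((2*(3/2) + (4/3)^2) t) - 1) / (2*(3/2) + (4/3)^2)
           = (4/3)^2 * 2^2 * (exp((43/9) t) - 1) / (43/9) = 64*exp(43*t/9)/43 - 64/43.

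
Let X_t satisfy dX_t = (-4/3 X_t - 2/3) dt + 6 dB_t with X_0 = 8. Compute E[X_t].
E[X_t] = -1/2 + 17*exp(-4*t/3)/2

Taking expectations and using E[dB_t] = 0, the mean m(t) = E[X_t] satisfies the ODE m'(t) = a m(t) + b with m(0) = x_0. With a = -4/3, b = -2/3, x_0 = 8, the solution is
  m(t) = x_0 * exp(a t) + (b/a) * (exp(a t) - 1)
       = 8 * exp((-4/3) t) + ((-2/3)/(-4/3)) * (exp((-4/3) t) - 1)
       = -1/2 + 17*exp(-4*t/3)/2.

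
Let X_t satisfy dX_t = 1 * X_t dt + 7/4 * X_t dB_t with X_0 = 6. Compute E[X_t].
E[X_t] = 6*exp(t)

For GBM dX = mu X dt + sigma X dB with X_0 = x_0, apply Itô to Y = log X: dY = (mu - sigma^2/2) dt + sigma dB, so Y_t = log(x_0) + (mu - sigma^2/2) t + sigma B_t and hence X_t = x_0 * exp((mu - sigma^2/2) t + sigma B_t).
With mu = 1, sigma = 7/4, x_0 = 6, this gives:
  X_t = 6 * exp((-17/32) * t + (7/4) * B_t).
Since sigma*B_t ~ Normal(0, sigma^2 t), E[exp(sigma*B_t)] = exp(sigma^2 t / 2); so E[X_t] = x_0 * exp((mu - sigma^2/2) t) * exp(sigma^2 t / 2) = x_0 * exp(mu t) = 6*exp(t).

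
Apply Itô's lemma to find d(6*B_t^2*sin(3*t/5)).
d(6*B_t^2*sin(3*t/5)) = (18*B_t^2*cos(3*t/5)/5 + 6*sin(3*t/5)) dt + (12*B_t*sin(3*t/5)) dB_t

Itô's formula for f(t, x): d f(t, B_t) = (f_t + (1/2) f_xx) dt + f_x dB_t. Compute partials of f(t, x) = 6*x^2*sin(3*t/5):
  f_t(t,x)  = 18*x^2*cos(3*t/5)/5
  f_x(t,x)  = 12*x*sin(3*t/5)
  f_xx(t,x) = 12*sin(3*t/5)
Assemble drift = f_t + (1/2) f_xx = 18*x^2*cos(3*t/5)/5 + 6*sin(3*t/5) and diffusion = f_x = 12*x*sin(3*t/5). Substituting x = B_t:
  d(6*B_t^2*sin(3*t/5)) = (18*B_t^2*cos(3*t/5)/5 + 6*sin(3*t/5)) dt + (12*B_t*sin(3*t/5)) dB_t.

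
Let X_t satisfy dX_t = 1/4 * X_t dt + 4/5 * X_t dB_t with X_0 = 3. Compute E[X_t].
E[X_t] = 3*exp(t/4)

For GBM dX = mu X dt + sigma X dB with X_0 = x_0, apply Itô to Y = log X: dY = (mu - sigma^2/2) dt + sigma dB, so Y_t = log(x_0) + (mu - sigma^2/2) t + sigma B_t and hence X_t = x_0 * exp((mu - sigma^2/2) t + sigma B_t).
With mu = 1/4, sigma = 4/5, x_0 = 3, this gives:
  X_t = 3 * exp((-7/100) * t + (4/5) * B_t).
Since sigma*B_t ~ Normal(0, sigma^2 t), E[exp(sigma*B_t)] = exp(sigma^2 t / 2); so E[X_t] = x_0 * exp((mu - sigma^2/2) t) * exp(sigma^2 t / 2) = x_0 * exp(mu t) = 3*exp(t/4).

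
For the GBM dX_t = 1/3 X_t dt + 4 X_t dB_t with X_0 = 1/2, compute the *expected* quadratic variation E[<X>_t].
E[<X>_t] = 6*exp(50*t/3)/25 - 6/25

<X>_t = int_0^t (4 * X_s)^2 ds. Taking expectation inside the integral: E[<X>_t] = 4^2 * int_0^t E[X_s^2] ds. For GBM, E[X_s^2] = x_0^2 * exp((2 mu + sigma^2) s). Integrating:
  E[<X>_t] = 4^2 * (1/2)^2 * (exp((2*(1/3) + 4^2) t) - 1) / (2*(1/3) + 4^2)
           = 4^2 * (1/2)^2 * (exp((50/3) t) - 1) / (50/3) = 6*exp(50*t/3)/25 - 6/25.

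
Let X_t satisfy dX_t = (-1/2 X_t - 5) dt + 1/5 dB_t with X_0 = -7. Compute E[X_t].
E[X_t] = -10 + 3*exp(-t/2)

Taking expectations and using E[dB_t] = 0, the mean m(t) = E[X_t] satisfies the ODE m'(t) = a m(t) + b with m(0) = x_0. With a = -1/2, b = -5, x_0 = -7, the solution is
  m(t) = x_0 * exp(a t) + (b/a) * (exp(a t) - 1)
       = (-7) * exp((-1/2) t) + ((-5)/(-1/2)) * (exp((-1/2) t) - 1)
       = -10 + 3*exp(-t/2).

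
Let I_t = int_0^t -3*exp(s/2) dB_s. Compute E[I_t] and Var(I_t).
E[I_t] = 0; Var(I_t) = 9*exp(t) - 9

The Itô integral of a deterministic integrand f(s) has mean 0 because each increment f(s) * (B_{s+ds} - B_s) has mean 0. By the Itô isometry:
  Var( int_0^t f(s) dB_s ) = E[ (int_0^t f(s) dB_s)^2 ] = int_0^t f(s)^2 ds.
Here f(s) = -3*exp(s/2), so f(s)^2 = 9*exp(s). Integrate:
  int_0^t (9*exp(s)) ds = 9*exp(t) - 9.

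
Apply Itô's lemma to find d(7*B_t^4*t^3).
d(7*B_t^4*t^3) = (21*B_t^2*t^2*(B_t^2 + 2*t)) dt + (28*B_t^3*t^3) dB_t

Itô's formula for f(t, x): d f(t, B_t) = (f_t + (1/2) f_xx) dt + f_x dB_t. Compute partials of f(t, x) = 7*t^3*x^4:
  f_t(t,x)  = 21*t^2*x^4
  f_x(t,x)  = 28*t^3*x^3
  f_xx(t,x) = 84*t^3*x^2
Assemble drift = f_t + (1/2) f_xx = 21*t^2*x^2*(2*t + x^2) and diffusion = f_x = 28*t^3*x^3. Substituting x = B_t:
  d(7*B_t^4*t^3) = (21*B_t^2*t^2*(B_t^2 + 2*t)) dt + (28*B_t^3*t^3) dB_t.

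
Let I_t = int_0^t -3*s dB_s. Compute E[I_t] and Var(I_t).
E[I_t] = 0; Var(I_t) = 3*t^3

The Itô integral of a deterministic integrand f(s) has mean 0 because each increment f(s) * (B_{s+ds} - B_s) has mean 0. By the Itô isometry:
  Var( int_0^t f(s) dB_s ) = E[ (int_0^t f(s) dB_s)^2 ] = int_0^t f(s)^2 ds.
Here f(s) = -3*s, so f(s)^2 = 9*s^2. Integrate:
  int_0^t (9*s^2) ds = 3*t^3.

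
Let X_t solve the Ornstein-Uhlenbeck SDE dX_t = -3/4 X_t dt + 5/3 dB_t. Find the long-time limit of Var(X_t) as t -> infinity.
lim Var(X_t) = 50/27

The OU SDE dX = -theta X dt + sigma dB admits the integrating factor exp(theta t): d(exp(theta t) X_t) = sigma exp(theta t) dB_t. Integrating from 0 to t gives X_t = x_0 * exp(-theta t) + sigma * int_0^t exp(-theta (t-s)) dB_s for any initial x_0. The Itô integral has variance (by the Itô isometry) sigma^2 * int_0^t exp(-2 theta (t - s)) ds = sigma^2 * (1 - exp(-2 theta t)) / (2 theta), independent of x_0.
With theta = 3/4, sigma = 5/3:
  Var(X_t) = (5/3)^2 * (1 - exp(-2*3/4 t)) / (2 * 3/4) = 50/27 - 50*exp(-3*t/2)/27.
As t -> infinity, exp(-2*3/4 t) -> 0, so the stationary variance is sigma^2 / (2 theta) = 50/27.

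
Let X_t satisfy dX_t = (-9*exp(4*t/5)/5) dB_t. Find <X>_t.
<X>_t = 81*exp(8*t/5)/40 - 81/40

For an Itô process dX_t = a(t) dt + b(t) dB_t, the quadratic variation is <X>_t = int_0^t b(s)^2 ds (the drift term does not contribute). Here b(s) = -9*exp(4*s/5)/5, so
  b(s)^2 = 81*exp(8*s/5)/25.
Integrating from 0 to t:
  <X>_t = int_0^t (81*exp(8*s/5)/25) ds = 81*exp(8*t/5)/40 - 81/40.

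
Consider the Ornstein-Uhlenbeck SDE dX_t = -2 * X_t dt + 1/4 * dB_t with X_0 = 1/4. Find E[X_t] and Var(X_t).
E[X_t] = exp(-2*t)/4; Var(X_t) = 1/64 - exp(-4*t)/64

The OU SDE dX = -theta X dt + sigma dB admits the integrating factor exp(theta t): d(exp(theta t) X_t) = sigma exp(theta t) dB_t. Integrating from 0 to t:
  X_t = x_0 * exp(-theta t) + sigma * int_0^t exp(-theta (t-s)) dB_s.
The Itô integral has mean 0 and (by the Itô isometry) variance sigma^2 * int_0^t exp(-2 theta (t - s)) ds = sigma^2 * (1 - exp(-2 theta t)) / (2 theta).
With theta = 2, sigma = 1/4, x_0 = 1/4:
  E[X_t] = 1/4 * exp(-2 t) = exp(-2*t)/4
  Var(X_t) = (1/4)^2 * (1 - exp(-2*2 t)) / (2 * 2) = 1/64 - exp(-4*t)/64.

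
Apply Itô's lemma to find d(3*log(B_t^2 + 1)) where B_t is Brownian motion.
d(3*log(B_t^2 + 1)) = (3*(1 - B_t^2)/(B_t^2 + 1)^2) dt + (6*B_t/(B_t^2 + 1)) dB_t

Itô's formula for f(B_t) gives d f(B_t) = f'(B_t) dB_t + (1/2) f''(B_t) dt. Compute derivatives of f(x) = 3*log(x^2 + 1):
  f'(x)  = 6*x/(x^2 + 1)
  f''(x) = 6*(1 - x^2)/(x^2 + 1)^2
Substitute x = B_t and multiply the f'' term by 1/2:
  drift     = (1/2) * (6*(1 - x^2)/(x^2 + 1)^2) evaluated at B_t = 3*(1 - B_t^2)/(B_t^2 + 1)^2
  diffusion = (6*x/(x^2 + 1)) evaluated at B_t = 6*B_t/(B_t^2 + 1)
Therefore d(3*log(B_t^2 + 1)) = (3*(1 - B_t^2)/(B_t^2 + 1)^2) dt + (6*B_t/(B_t^2 + 1)) dB_t.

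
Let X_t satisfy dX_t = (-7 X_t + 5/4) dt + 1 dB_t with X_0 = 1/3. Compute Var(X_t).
Var(X_t) = 1/14 - exp(-14*t)/14

The variance V(t) = Var(X_t) satisfies V'(t) = 2 a V(t) + c^2 with V(0) = 0 (drift coefficient is linear in X, diffusion is constant). With a = -7, c = 1, the solution is
  V(t) = (c^2 / (2 a)) * (exp(2 a t) - 1)
       = (1^2 / (2*(-7))) * (exp((-14) t) - 1)
       = 1/14 - exp(-14*t)/14.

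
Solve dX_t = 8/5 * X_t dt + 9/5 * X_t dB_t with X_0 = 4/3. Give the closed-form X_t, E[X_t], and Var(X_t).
X_t = 4/3 * exp((-1/50) t + (9/5) B_t); E[X_t] = 4*exp(8*t/5)/3; Var(X_t) = 16*(exp(81*t/25) - 1)*exp(16*t/5)/9

For GBM dX = mu X dt + sigma X dB with X_0 = x_0, apply Itô to Y = log X: dY = (mu - sigma^2/2) dt + sigma dB, so Y_t = log(x_0) + (mu - sigma^2/2) t + sigma B_t and hence X_t = x_0 * exp((mu - sigma^2/2) t + sigma B_t).
With mu = 8/5, sigma = 9/5, x_0 = 4/3, this gives:
  X_t = 4/3 * exp((-1/50) * t + (9/5) * B_t).
Since sigma*B_t ~ Normal(0, sigma^2 t), E[exp(sigma*B_t)] = exp(sigma^2 t / 2); so E[X_t] = x_0 * exp((mu - sigma^2/2) t) * exp(sigma^2 t / 2) = x_0 * exp(mu t) = 4*exp(8*t/5)/3.
Var(X_t) = E[X_t^2] - (E[X_t])^2 = x_0^2 * exp(2 mu t) * (exp(sigma^2 t) - 1) = 16*(exp(81*t/25) - 1)*exp(16*t/5)/9.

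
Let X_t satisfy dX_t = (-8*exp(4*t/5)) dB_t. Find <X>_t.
<X>_t = 40*exp(8*t/5) - 40

For an Itô process dX_t = a(t) dt + b(t) dB_t, the quadratic variation is <X>_t = int_0^t b(s)^2 ds (the drift term does not contribute). Here b(s) = -8*exp(4*s/5), so
  b(s)^2 = 64*exp(8*s/5).
Integrating from 0 to t:
  <X>_t = int_0^t (64*exp(8*s/5)) ds = 40*exp(8*t/5) - 40.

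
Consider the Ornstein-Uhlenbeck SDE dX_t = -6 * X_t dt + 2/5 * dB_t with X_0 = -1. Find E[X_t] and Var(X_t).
E[X_t] = -exp(-6*t); Var(X_t) = 1/75 - exp(-12*t)/75

The OU SDE dX = -theta X dt + sigma dB admits the integrating factor exp(theta t): d(exp(theta t) X_t) = sigma exp(theta t) dB_t. Integrating from 0 to t:
  X_t = x_0 * exp(-theta t) + sigma * int_0^t exp(-theta (t-s)) dB_s.
The Itô integral has mean 0 and (by the Itô isometry) variance sigma^2 * int_0^t exp(-2 theta (t - s)) ds = sigma^2 * (1 - exp(-2 theta t)) / (2 theta).
With theta = 6, sigma = 2/5, x_0 = -1:
  E[X_t] = -1 * exp(-6 t) = -exp(-6*t)
  Var(X_t) = (2/5)^2 * (1 - exp(-2*6 t)) / (2 * 6) = 1/75 - exp(-12*t)/75.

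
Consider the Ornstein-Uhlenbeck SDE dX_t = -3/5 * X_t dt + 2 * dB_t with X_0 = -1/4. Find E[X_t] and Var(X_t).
E[X_t] = -exp(-3*t/5)/4; Var(X_t) = 10/3 - 10*exp(-6*t/5)/3

The OU SDE dX = -theta X dt + sigma dB admits the integrating factor exp(theta t): d(exp(theta t) X_t) = sigma exp(theta t) dB_t. Integrating from 0 to t:
  X_t = x_0 * exp(-theta t) + sigma * int_0^t exp(-theta (t-s)) dB_s.
The Itô integral has mean 0 and (by the Itô isometry) variance sigma^2 * int_0^t exp(-2 theta (t - s)) ds = sigma^2 * (1 - exp(-2 theta t)) / (2 theta).
With theta = 3/5, sigma = 2, x_0 = -1/4:
  E[X_t] = -1/4 * exp(-3/5 t) = -exp(-3*t/5)/4
  Var(X_t) = (2)^2 * (1 - exp(-2*3/5 t)) / (2 * 3/5) = 10/3 - 10*exp(-6*t/5)/3.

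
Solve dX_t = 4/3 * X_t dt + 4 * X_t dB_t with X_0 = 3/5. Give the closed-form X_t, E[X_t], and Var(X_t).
X_t = 3/5 * exp((-20/3) t + (4) B_t); E[X_t] = 3*exp(4*t/3)/5; Var(X_t) = 9*(exp(16*t) - 1)*exp(8*t/3)/25

For GBM dX = mu X dt + sigma X dB with X_0 = x_0, apply Itô to Y = log X: dY = (mu - sigma^2/2) dt + sigma dB, so Y_t = log(x_0) + (mu - sigma^2/2) t + sigma B_t and hence X_t = x_0 * exp((mu - sigma^2/2) t + sigma B_t).
With mu = 4/3, sigma = 4, x_0 = 3/5, this gives:
  X_t = 3/5 * exp((-20/3) * t + (4) * B_t).
Since sigma*B_t ~ Normal(0, sigma^2 t), E[exp(sigma*B_t)] = exp(sigma^2 t / 2); so E[X_t] = x_0 * exp((mu - sigma^2/2) t) * exp(sigma^2 t / 2) = x_0 * exp(mu t) = 3*exp(4*t/3)/5.
Var(X_t) = E[X_t^2] - (E[X_t])^2 = x_0^2 * exp(2 mu t) * (exp(sigma^2 t) - 1) = 9*(exp(16*t) - 1)*exp(8*t/3)/25.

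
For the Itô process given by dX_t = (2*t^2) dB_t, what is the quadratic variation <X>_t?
<X>_t = 4*t^5/5

For an Itô process dX_t = a(t) dt + b(t) dB_t, the quadratic variation is <X>_t = int_0^t b(s)^2 ds (the drift term does not contribute). Here b(s) = 2*s^2, so
  b(s)^2 = 4*s^4.
Integrating from 0 to t:
  <X>_t = int_0^t (4*s^4) ds = 4*t^5/5.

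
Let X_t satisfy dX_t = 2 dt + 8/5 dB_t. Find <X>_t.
<X>_t = 64*t/25

For an Itô process dX_t = a(t) dt + b(t) dB_t, the quadratic variation is <X>_t = int_0^t b(s)^2 ds (the drift term does not contribute). Here b(s) = 8/5, so
  b(s)^2 = 64/25.
Integrating from 0 to t:
  <X>_t = int_0^t (64/25) ds = 64*t/25.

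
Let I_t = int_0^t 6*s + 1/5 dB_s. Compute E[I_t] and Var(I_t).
E[I_t] = 0; Var(I_t) = t*(300*t^2 + 30*t + 1)/25

The Itô integral of a deterministic integrand f(s) has mean 0 because each increment f(s) * (B_{s+ds} - B_s) has mean 0. By the Itô isometry:
  Var( int_0^t f(s) dB_s ) = E[ (int_0^t f(s) dB_s)^2 ] = int_0^t f(s)^2 ds.
Here f(s) = 6*s + 1/5, so f(s)^2 = (30*s + 1)^2/25. Integrate:
  int_0^t ((30*s + 1)^2/25) ds = t*(300*t^2 + 30*t + 1)/25.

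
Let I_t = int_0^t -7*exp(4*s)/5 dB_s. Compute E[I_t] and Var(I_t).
E[I_t] = 0; Var(I_t) = 49*exp(8*t)/200 - 49/200

The Itô integral of a deterministic integrand f(s) has mean 0 because each increment f(s) * (B_{s+ds} - B_s) has mean 0. By the Itô isometry:
  Var( int_0^t f(s) dB_s ) = E[ (int_0^t f(s) dB_s)^2 ] = int_0^t f(s)^2 ds.
Here f(s) = -7*exp(4*s)/5, so f(s)^2 = 49*exp(8*s)/25. Integrate:
  int_0^t (49*exp(8*s)/25) ds = 49*exp(8*t)/200 - 49/200.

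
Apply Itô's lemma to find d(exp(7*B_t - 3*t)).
d(exp(7*B_t - 3*t)) = (43*exp(7*B_t - 3*t)/2) dt + (7*exp(7*B_t - 3*t)) dB_t

Itô's formula for f(t, x): d f(t, B_t) = (f_t + (1/2) f_xx) dt + f_x dB_t. Compute partials of f(t, x) = exp(-3*t + 7*x):
  f_t(t,x)  = -3*exp(-3*t + 7*x)
  f_x(t,x)  = 7*exp(-3*t + 7*x)
  f_xx(t,x) = 49*exp(-3*t + 7*x)
Assemble drift = f_t + (1/2) f_xx = 43*exp(-3*t + 7*x)/2 and diffusion = f_x = 7*exp(-3*t + 7*x). Substituting x = B_t:
  d(exp(7*B_t - 3*t)) = (43*exp(7*B_t - 3*t)/2) dt + (7*exp(7*B_t - 3*t)) dB_t.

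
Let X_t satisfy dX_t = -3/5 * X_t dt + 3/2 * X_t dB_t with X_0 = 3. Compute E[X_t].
E[X_t] = 3*exp(-3*t/5)

For GBM dX = mu X dt + sigma X dB with X_0 = x_0, apply Itô to Y = log X: dY = (mu - sigma^2/2) dt + sigma dB, so Y_t = log(x_0) + (mu - sigma^2/2) t + sigma B_t and hence X_t = x_0 * exp((mu - sigma^2/2) t + sigma B_t).
With mu = -3/5, sigma = 3/2, x_0 = 3, this gives:
  X_t = 3 * exp((-69/40) * t + (3/2) * B_t).
Since sigma*B_t ~ Normal(0, sigma^2 t), E[exp(sigma*B_t)] = exp(sigma^2 t / 2); so E[X_t] = x_0 * exp((mu - sigma^2/2) t) * exp(sigma^2 t / 2) = x_0 * exp(mu t) = 3*exp(-3*t/5).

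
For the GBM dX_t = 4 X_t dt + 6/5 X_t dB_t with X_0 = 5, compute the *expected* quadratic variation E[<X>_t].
E[<X>_t] = 225*exp(236*t/25)/59 - 225/59

<X>_t = int_0^t ((6/5) * X_s)^2 ds. Taking expectation inside the integral: E[<X>_t] = (6/5)^2 * int_0^t E[X_s^2] ds. For GBM, E[X_s^2] = x_0^2 * exp((2 mu + sigma^2) s). Integrating:
  E[<X>_t] = (6/5)^2 * 5^2 * (exp((2*4 + (6/5)^2) t) - 1) / (2*4 + (6/5)^2)
           = (6/5)^2 * 5^2 * (exp((236/25) t) - 1) / (236/25) = 225*exp(236*t/25)/59 - 225/59.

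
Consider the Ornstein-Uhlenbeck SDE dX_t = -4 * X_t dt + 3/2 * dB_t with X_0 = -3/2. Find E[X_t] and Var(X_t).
E[X_t] = -3*exp(-4*t)/2; Var(X_t) = 9/32 - 9*exp(-8*t)/32

The OU SDE dX = -theta X dt + sigma dB admits the integrating factor exp(theta t): d(exp(theta t) X_t) = sigma exp(theta t) dB_t. Integrating from 0 to t:
  X_t = x_0 * exp(-theta t) + sigma * int_0^t exp(-theta (t-s)) dB_s.
The Itô integral has mean 0 and (by the Itô isometry) variance sigma^2 * int_0^t exp(-2 theta (t - s)) ds = sigma^2 * (1 - exp(-2 theta t)) / (2 theta).
With theta = 4, sigma = 3/2, x_0 = -3/2:
  E[X_t] = -3/2 * exp(-4 t) = -3*exp(-4*t)/2
  Var(X_t) = (3/2)^2 * (1 - exp(-2*4 t)) / (2 * 4) = 9/32 - 9*exp(-8*t)/32.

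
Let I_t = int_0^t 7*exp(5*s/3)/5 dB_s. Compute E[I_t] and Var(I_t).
E[I_t] = 0; Var(I_t) = 147*exp(10*t/3)/250 - 147/250

The Itô integral of a deterministic integrand f(s) has mean 0 because each increment f(s) * (B_{s+ds} - B_s) has mean 0. By the Itô isometry:
  Var( int_0^t f(s) dB_s ) = E[ (int_0^t f(s) dB_s)^2 ] = int_0^t f(s)^2 ds.
Here f(s) = 7*exp(5*s/3)/5, so f(s)^2 = 49*exp(10*s/3)/25. Integrate:
  int_0^t (49*exp(10*s/3)/25) ds = 147*exp(10*t/3)/250 - 147/250.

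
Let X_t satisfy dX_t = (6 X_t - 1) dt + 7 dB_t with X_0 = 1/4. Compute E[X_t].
E[X_t] = exp(6*t)/12 + 1/6

Taking expectations and using E[dB_t] = 0, the mean m(t) = E[X_t] satisfies the ODE m'(t) = a m(t) + b with m(0) = x_0. With a = 6, b = -1, x_0 = 1/4, the solution is
  m(t) = x_0 * exp(a t) + (b/a) * (exp(a t) - 1)
       = (1/4) * exp(6 t) + ((-1)/6) * (exp(6 t) - 1)
       = exp(6*t)/12 + 1/6.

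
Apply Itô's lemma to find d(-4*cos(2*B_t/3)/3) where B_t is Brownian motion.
d(-4*cos(2*B_t/3)/3) = (8*cos(2*B_t/3)/27) dt + (8*sin(2*B_t/3)/9) dB_t

Itô's formula for f(B_t) gives d f(B_t) = f'(B_t) dB_t + (1/2) f''(B_t) dt. Compute derivatives of f(x) = -4*cos(2*x/3)/3:
  f'(x)  = 8*sin(2*x/3)/9
  f''(x) = 16*cos(2*x/3)/27
Substitute x = B_t and multiply the f'' term by 1/2:
  drift     = (1/2) * (16*cos(2*x/3)/27) evaluated at B_t = 8*cos(2*B_t/3)/27
  diffusion = (8*sin(2*x/3)/9) evaluated at B_t = 8*sin(2*B_t/3)/9
Therefore d(-4*cos(2*B_t/3)/3) = (8*cos(2*B_t/3)/27) dt + (8*sin(2*B_t/3)/9) dB_t.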